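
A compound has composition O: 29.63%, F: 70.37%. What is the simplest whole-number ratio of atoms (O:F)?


Assume 100 g of compound, divide each mass% by atomic mass to get moles, then normalize by the smallest to get a raw atom ratio.
Moles per 100 g: O: 29.63/15.999 = 1.852, F: 70.37/18.998 = 3.7041
Raw ratio (divide by min = 1.852): O: 1.0, F: 2.0
Multiply by 1 to clear fractions: O: 1.0 ~= 1, F: 2.0 ~= 2
Reduce by GCD to get the simplest whole-number ratio:

1:2


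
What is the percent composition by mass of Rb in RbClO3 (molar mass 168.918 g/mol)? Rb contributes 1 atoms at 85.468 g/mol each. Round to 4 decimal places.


pct = 100 * (n_elem * M_elem) / M_total
mass_contribution = 1 * 85.468 = 85.468 g/mol
pct = 100 * 85.468 / 168.918
pct = 50.59733125 %, rounded to 4 dp:

50.5973 %


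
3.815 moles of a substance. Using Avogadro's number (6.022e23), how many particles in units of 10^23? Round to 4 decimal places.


N = n * NA, then divide by 1e23 for the requested units.
N / 1e23 = n * 6.022
N / 1e23 = 3.815 * 6.022
N / 1e23 = 22.97393, rounded to 4 dp:

22.9739


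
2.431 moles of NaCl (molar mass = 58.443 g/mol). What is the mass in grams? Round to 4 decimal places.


mass = n * M
mass = 2.431 * 58.443
mass = 142.074933 g, rounded to 4 dp:

142.0749 g


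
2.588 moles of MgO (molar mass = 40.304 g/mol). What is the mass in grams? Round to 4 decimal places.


mass = n * M
mass = 2.588 * 40.304
mass = 104.306752 g, rounded to 4 dp:

104.3068 g


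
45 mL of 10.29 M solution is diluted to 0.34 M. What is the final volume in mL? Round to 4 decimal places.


Dilution: M1*V1 = M2*V2, solve for V2.
V2 = M1*V1 / M2
V2 = 10.29 * 45 / 0.34
V2 = 463.05 / 0.34
V2 = 1361.91176471 mL, rounded to 4 dp:

1361.9118 mL


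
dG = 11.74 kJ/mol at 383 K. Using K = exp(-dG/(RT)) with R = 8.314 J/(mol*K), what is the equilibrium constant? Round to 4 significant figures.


dG is in kJ/mol; multiply by 1000 to match R in J/(mol*K).
RT = 8.314 * 383 = 3184.262 J/mol
exponent = -dG*1000 / (RT) = -(11.74*1000) / 3184.262 = -3.68688255
K = exp(-3.68688255)
K = 0.025049972, rounded to 4 significant figures:

0.02505


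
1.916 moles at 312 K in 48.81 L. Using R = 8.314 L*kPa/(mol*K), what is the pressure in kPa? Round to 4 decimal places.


PV = nRT, solve for P = nRT / V.
nRT = 1.916 * 8.314 * 312 = 4970.0427
P = 4970.0427 / 48.81
P = 101.82427167 kPa, rounded to 4 dp:

101.8243 kPa


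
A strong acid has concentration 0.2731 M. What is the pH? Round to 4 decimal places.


A strong acid dissociates completely, so [H+] equals the given concentration.
pH = -log10([H+]) = -log10(0.2731)
pH = 0.5636783, rounded to 4 dp:

0.5637


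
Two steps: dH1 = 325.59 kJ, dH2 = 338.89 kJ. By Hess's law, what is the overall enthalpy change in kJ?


Hess's law: enthalpy is a state function, so add the step enthalpies.
dH_total = dH1 + dH2 = 325.59 + (338.89)
dH_total = 664.48 kJ:

664.48 kJ


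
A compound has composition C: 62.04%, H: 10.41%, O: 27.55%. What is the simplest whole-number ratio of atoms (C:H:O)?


Assume 100 g of compound, divide each mass% by atomic mass to get moles, then normalize by the smallest to get a raw atom ratio.
Moles per 100 g: C: 62.04/12.011 = 5.1653, H: 10.41/1.008 = 10.3274, O: 27.55/15.999 = 1.722
Raw ratio (divide by min = 1.722): C: 3.0, H: 5.997, O: 1.0
Multiply by 1 to clear fractions: C: 3.0 ~= 3, H: 5.997 ~= 6, O: 1.0 ~= 1
Reduce by GCD to get the simplest whole-number ratio:

3:6:1


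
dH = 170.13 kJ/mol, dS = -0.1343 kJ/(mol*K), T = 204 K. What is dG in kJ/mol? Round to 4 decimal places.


Gibbs: dG = dH - T*dS (consistent units, dS already in kJ/(mol*K)).
T*dS = 204 * -0.1343 = -27.3972
dG = 170.13 - (-27.3972)
dG = 197.5272 kJ/mol, rounded to 4 dp:

197.5272 kJ/mol


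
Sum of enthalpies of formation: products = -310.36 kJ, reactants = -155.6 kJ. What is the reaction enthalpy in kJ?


dH_rxn = sum(dH_f products) - sum(dH_f reactants)
dH_rxn = -310.36 - (-155.6)
dH_rxn = -154.76 kJ:

-154.76 kJ


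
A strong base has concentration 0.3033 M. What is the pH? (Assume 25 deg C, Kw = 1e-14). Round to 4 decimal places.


A strong base dissociates completely, so [OH-] equals the given concentration.
pOH = -log10([OH-]) = -log10(0.3033) = 0.518128
pH = 14 - pOH = 14 - 0.518128
pH = 13.481872, rounded to 4 dp:

13.4819


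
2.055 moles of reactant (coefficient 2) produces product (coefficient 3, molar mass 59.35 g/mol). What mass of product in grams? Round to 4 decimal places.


Use the coefficient ratio to convert reactant moles to product moles, then multiply by the product's molar mass.
moles_P = moles_R * (coeff_P / coeff_R) = 2.055 * (3/2) = 3.0825
mass_P = moles_P * M_P = 3.0825 * 59.35
mass_P = 182.946375 g, rounded to 4 dp:

182.9464 g


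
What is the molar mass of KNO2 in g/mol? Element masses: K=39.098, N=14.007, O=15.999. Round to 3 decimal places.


M = sum(count * atomic_mass) over atoms.
M = 1*39.098 + 1*14.007 + 2*15.999
M = 39.098 + 14.007 + 31.998
M = 85.103 g/mol, rounded to 3 dp:

85.103 g/mol


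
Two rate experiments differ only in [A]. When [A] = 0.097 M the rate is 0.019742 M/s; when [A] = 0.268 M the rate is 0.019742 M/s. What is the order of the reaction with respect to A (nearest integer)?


Rate is proportional to [A]^n, so rate2/rate1 = ([A]2/[A]1)^n. Take logs to solve for n.
rate2/rate1 = 0.019742 / 0.019742 = 1.0
[A]2/[A]1 = 0.268 / 0.097 = 2.7629
n = ln(1.0) / ln(2.7629) = 0.0
Nearest integer order:

0


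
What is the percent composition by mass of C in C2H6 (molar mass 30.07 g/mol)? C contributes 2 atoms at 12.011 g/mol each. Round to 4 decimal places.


pct = 100 * (n_elem * M_elem) / M_total
mass_contribution = 2 * 12.011 = 24.022 g/mol
pct = 100 * 24.022 / 30.07
pct = 79.8869305 %, rounded to 4 dp:

79.8869 %


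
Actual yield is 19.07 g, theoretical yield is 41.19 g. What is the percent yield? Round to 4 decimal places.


% yield = 100 * actual / theoretical
% yield = 100 * 19.07 / 41.19
% yield = 46.29764506 %, rounded to 4 dp:

46.2976 %


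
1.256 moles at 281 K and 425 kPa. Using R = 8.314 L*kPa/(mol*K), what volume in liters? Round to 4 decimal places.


PV = nRT, solve for V = nRT / P.
nRT = 1.256 * 8.314 * 281 = 2934.3099
V = 2934.3099 / 425
V = 6.90425859 L, rounded to 4 dp:

6.9043 L


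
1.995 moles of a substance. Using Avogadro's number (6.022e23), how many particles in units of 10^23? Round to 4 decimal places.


N = n * NA, then divide by 1e23 for the requested units.
N / 1e23 = n * 6.022
N / 1e23 = 1.995 * 6.022
N / 1e23 = 12.01389, rounded to 4 dp:

12.0139


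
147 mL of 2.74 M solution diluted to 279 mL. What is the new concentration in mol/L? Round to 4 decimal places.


Dilution: M1*V1 = M2*V2, solve for M2.
M2 = M1*V1 / V2
M2 = 2.74 * 147 / 279
M2 = 402.78 / 279
M2 = 1.44365591 mol/L, rounded to 4 dp:

1.4437 mol/L


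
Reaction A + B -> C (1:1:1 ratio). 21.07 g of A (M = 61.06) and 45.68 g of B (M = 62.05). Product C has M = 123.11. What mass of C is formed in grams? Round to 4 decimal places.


Find moles of each reactant; the smaller value is the limiting reagent in a 1:1:1 reaction, so moles_C equals moles of the limiter.
n_A = mass_A / M_A = 21.07 / 61.06 = 0.34507 mol
n_B = mass_B / M_B = 45.68 / 62.05 = 0.73618 mol
Limiting reagent: A (smaller), n_limiting = 0.34507 mol
mass_C = n_limiting * M_C = 0.34507 * 123.11
mass_C = 42.4815677 g, rounded to 4 dp:

42.4816 g


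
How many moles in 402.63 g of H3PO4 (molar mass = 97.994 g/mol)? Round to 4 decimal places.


n = mass / M
n = 402.63 / 97.994
n = 4.10872094 mol, rounded to 4 dp:

4.1087 mol


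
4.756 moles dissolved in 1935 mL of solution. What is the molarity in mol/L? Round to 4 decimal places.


Convert volume to liters: V_L = V_mL / 1000.
V_L = 1935 / 1000 = 1.935 L
M = n / V_L = 4.756 / 1.935
M = 2.45788114 mol/L, rounded to 4 dp:

2.4579 mol/L


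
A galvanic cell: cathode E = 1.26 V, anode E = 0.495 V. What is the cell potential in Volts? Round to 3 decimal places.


Standard cell potential: E_cell = E_cathode - E_anode.
E_cell = 1.26 - (0.495)
E_cell = 0.765 V, rounded to 3 dp:

0.765 V


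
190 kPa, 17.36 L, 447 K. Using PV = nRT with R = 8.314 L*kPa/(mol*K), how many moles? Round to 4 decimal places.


PV = nRT, solve for n = PV / (RT).
PV = 190 * 17.36 = 3298.4
RT = 8.314 * 447 = 3716.358
n = 3298.4 / 3716.358
n = 0.88753559 mol, rounded to 4 dp:

0.8875 mol


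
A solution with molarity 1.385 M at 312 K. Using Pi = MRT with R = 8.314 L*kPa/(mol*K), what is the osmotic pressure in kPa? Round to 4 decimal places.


Osmotic pressure (van't Hoff): Pi = M*R*T.
RT = 8.314 * 312 = 2593.968
Pi = 1.385 * 2593.968
Pi = 3592.64568 kPa, rounded to 4 dp:

3592.6457 kPa


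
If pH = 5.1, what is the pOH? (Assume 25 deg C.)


At 25 deg C, pH + pOH = 14.
pOH = 14 - pH = 14 - 5.1
pOH = 8.9:

8.90


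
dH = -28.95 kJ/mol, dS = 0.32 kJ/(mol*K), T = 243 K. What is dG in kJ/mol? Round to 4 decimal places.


Gibbs: dG = dH - T*dS (consistent units, dS already in kJ/(mol*K)).
T*dS = 243 * 0.32 = 77.76
dG = -28.95 - (77.76)
dG = -106.71 kJ/mol, rounded to 4 dp:

-106.7100 kJ/mol


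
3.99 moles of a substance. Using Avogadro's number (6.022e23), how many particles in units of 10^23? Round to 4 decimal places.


N = n * NA, then divide by 1e23 for the requested units.
N / 1e23 = n * 6.022
N / 1e23 = 3.99 * 6.022
N / 1e23 = 24.02778, rounded to 4 dp:

24.0278


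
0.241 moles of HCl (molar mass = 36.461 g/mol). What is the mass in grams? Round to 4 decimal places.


mass = n * M
mass = 0.241 * 36.461
mass = 8.787101 g, rounded to 4 dp:

8.7871 g


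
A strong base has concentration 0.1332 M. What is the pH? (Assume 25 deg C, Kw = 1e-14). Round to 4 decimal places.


A strong base dissociates completely, so [OH-] equals the given concentration.
pOH = -log10([OH-]) = -log10(0.1332) = 0.875496
pH = 14 - pOH = 14 - 0.875496
pH = 13.124504, rounded to 4 dp:

13.1245


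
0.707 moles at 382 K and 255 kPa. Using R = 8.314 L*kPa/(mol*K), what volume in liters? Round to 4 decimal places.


PV = nRT, solve for V = nRT / P.
nRT = 0.707 * 8.314 * 382 = 2245.3952
V = 2245.3952 / 255
V = 8.80547137 L, rounded to 4 dp:

8.8055 L


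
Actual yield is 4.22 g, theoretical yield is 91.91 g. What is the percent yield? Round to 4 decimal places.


% yield = 100 * actual / theoretical
% yield = 100 * 4.22 / 91.91
% yield = 4.59144816 %, rounded to 4 dp:

4.5914 %


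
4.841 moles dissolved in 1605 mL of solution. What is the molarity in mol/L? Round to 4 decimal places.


Convert volume to liters: V_L = V_mL / 1000.
V_L = 1605 / 1000 = 1.605 L
M = n / V_L = 4.841 / 1.605
M = 3.01619938 mol/L, rounded to 4 dp:

3.0162 mol/L


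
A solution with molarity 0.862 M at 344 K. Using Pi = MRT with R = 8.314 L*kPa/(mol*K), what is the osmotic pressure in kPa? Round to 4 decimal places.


Osmotic pressure (van't Hoff): Pi = M*R*T.
RT = 8.314 * 344 = 2860.016
Pi = 0.862 * 2860.016
Pi = 2465.333792 kPa, rounded to 4 dp:

2465.3338 kPa


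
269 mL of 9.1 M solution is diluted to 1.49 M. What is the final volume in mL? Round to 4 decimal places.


Dilution: M1*V1 = M2*V2, solve for V2.
V2 = M1*V1 / M2
V2 = 9.1 * 269 / 1.49
V2 = 2447.9 / 1.49
V2 = 1642.88590604 mL, rounded to 4 dp:

1642.8859 mL


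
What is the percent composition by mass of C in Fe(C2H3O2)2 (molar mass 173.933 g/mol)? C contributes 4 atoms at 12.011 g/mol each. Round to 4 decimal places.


pct = 100 * (n_elem * M_elem) / M_total
mass_contribution = 4 * 12.011 = 48.044 g/mol
pct = 100 * 48.044 / 173.933
pct = 27.62213036 %, rounded to 4 dp:

27.6221 %


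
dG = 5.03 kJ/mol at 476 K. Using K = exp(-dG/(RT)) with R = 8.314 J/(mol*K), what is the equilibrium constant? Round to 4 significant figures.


dG is in kJ/mol; multiply by 1000 to match R in J/(mol*K).
RT = 8.314 * 476 = 3957.464 J/mol
exponent = -dG*1000 / (RT) = -(5.03*1000) / 3957.464 = -1.27101598
K = exp(-1.27101598)
K = 0.28054645, rounded to 4 significant figures:

0.2805


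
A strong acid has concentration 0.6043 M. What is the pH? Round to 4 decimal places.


A strong acid dissociates completely, so [H+] equals the given concentration.
pH = -log10([H+]) = -log10(0.6043)
pH = 0.21874741, rounded to 4 dp:

0.2187


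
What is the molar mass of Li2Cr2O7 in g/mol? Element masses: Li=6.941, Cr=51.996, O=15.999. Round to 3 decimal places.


M = sum(count * atomic_mass) over atoms.
M = 2*6.941 + 2*51.996 + 7*15.999
M = 13.882 + 103.992 + 111.993
M = 229.867 g/mol, rounded to 3 dp:

229.867 g/mol


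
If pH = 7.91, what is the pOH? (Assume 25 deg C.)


At 25 deg C, pH + pOH = 14.
pOH = 14 - pH = 14 - 7.91
pOH = 6.09:

6.09


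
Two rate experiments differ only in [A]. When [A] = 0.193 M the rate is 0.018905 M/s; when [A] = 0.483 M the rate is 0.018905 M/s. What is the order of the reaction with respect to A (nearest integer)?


Rate is proportional to [A]^n, so rate2/rate1 = ([A]2/[A]1)^n. Take logs to solve for n.
rate2/rate1 = 0.018905 / 0.018905 = 1.0
[A]2/[A]1 = 0.483 / 0.193 = 2.5026
n = ln(1.0) / ln(2.5026) = 0.0
Nearest integer order:

0


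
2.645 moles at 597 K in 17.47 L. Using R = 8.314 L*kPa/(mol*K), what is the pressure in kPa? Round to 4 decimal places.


PV = nRT, solve for P = nRT / V.
nRT = 2.645 * 8.314 * 597 = 13128.3464
P = 13128.3464 / 17.47
P = 751.47947338 kPa, rounded to 4 dp:

751.4795 kPa


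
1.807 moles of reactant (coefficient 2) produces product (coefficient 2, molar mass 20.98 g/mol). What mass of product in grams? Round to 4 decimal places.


Use the coefficient ratio to convert reactant moles to product moles, then multiply by the product's molar mass.
moles_P = moles_R * (coeff_P / coeff_R) = 1.807 * (2/2) = 1.807
mass_P = moles_P * M_P = 1.807 * 20.98
mass_P = 37.91086 g, rounded to 4 dp:

37.9109 g


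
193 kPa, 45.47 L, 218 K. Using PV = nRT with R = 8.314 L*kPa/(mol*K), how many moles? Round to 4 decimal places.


PV = nRT, solve for n = PV / (RT).
PV = 193 * 45.47 = 8775.71
RT = 8.314 * 218 = 1812.452
n = 8775.71 / 1812.452
n = 4.84189926 mol, rounded to 4 dp:

4.8419 mol


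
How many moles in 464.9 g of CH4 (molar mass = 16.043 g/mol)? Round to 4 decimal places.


n = mass / M
n = 464.9 / 16.043
n = 28.97837063 mol, rounded to 4 dp:

28.9784 mol


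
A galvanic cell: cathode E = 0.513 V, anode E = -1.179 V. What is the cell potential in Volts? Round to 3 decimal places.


Standard cell potential: E_cell = E_cathode - E_anode.
E_cell = 0.513 - (-1.179)
E_cell = 1.692 V, rounded to 3 dp:

1.692 V


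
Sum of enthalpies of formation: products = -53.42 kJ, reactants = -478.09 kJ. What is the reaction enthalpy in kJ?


dH_rxn = sum(dH_f products) - sum(dH_f reactants)
dH_rxn = -53.42 - (-478.09)
dH_rxn = 424.67 kJ:

424.67 kJ


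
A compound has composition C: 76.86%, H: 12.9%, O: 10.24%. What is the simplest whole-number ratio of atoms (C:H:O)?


Assume 100 g of compound, divide each mass% by atomic mass to get moles, then normalize by the smallest to get a raw atom ratio.
Moles per 100 g: C: 76.86/12.011 = 6.3991, H: 12.9/1.008 = 12.7976, O: 10.24/15.999 = 0.64
Raw ratio (divide by min = 0.64): C: 9.998, H: 19.995, O: 1.0
Multiply by 1 to clear fractions: C: 9.998 ~= 10, H: 19.995 ~= 20, O: 1.0 ~= 1
Reduce by GCD to get the simplest whole-number ratio:

10:20:1


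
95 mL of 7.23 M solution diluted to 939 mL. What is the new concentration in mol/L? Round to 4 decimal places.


Dilution: M1*V1 = M2*V2, solve for M2.
M2 = M1*V1 / V2
M2 = 7.23 * 95 / 939
M2 = 686.85 / 939
M2 = 0.73146965 mol/L, rounded to 4 dp:

0.7315 mol/L


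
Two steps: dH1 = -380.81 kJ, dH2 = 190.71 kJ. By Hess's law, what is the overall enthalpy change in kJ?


Hess's law: enthalpy is a state function, so add the step enthalpies.
dH_total = dH1 + dH2 = -380.81 + (190.71)
dH_total = -190.1 kJ:

-190.10 kJ


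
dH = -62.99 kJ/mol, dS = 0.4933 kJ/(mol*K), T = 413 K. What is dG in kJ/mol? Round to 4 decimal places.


Gibbs: dG = dH - T*dS (consistent units, dS already in kJ/(mol*K)).
T*dS = 413 * 0.4933 = 203.7329
dG = -62.99 - (203.7329)
dG = -266.7229 kJ/mol, rounded to 4 dp:

-266.7229 kJ/mol


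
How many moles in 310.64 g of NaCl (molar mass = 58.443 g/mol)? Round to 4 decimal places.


n = mass / M
n = 310.64 / 58.443
n = 5.31526445 mol, rounded to 4 dp:

5.3153 mol


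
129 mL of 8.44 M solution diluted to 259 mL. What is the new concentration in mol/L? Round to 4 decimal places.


Dilution: M1*V1 = M2*V2, solve for M2.
M2 = M1*V1 / V2
M2 = 8.44 * 129 / 259
M2 = 1088.76 / 259
M2 = 4.20370656 mol/L, rounded to 4 dp:

4.2037 mol/L


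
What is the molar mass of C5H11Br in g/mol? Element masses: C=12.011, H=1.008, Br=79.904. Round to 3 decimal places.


M = sum(count * atomic_mass) over atoms.
M = 5*12.011 + 11*1.008 + 1*79.904
M = 60.055 + 11.088 + 79.904
M = 151.047 g/mol, rounded to 3 dp:

151.047 g/mol


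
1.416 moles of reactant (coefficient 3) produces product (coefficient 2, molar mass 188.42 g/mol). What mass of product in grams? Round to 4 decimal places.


Use the coefficient ratio to convert reactant moles to product moles, then multiply by the product's molar mass.
moles_P = moles_R * (coeff_P / coeff_R) = 1.416 * (2/3) = 0.944
mass_P = moles_P * M_P = 0.944 * 188.42
mass_P = 177.86848 g, rounded to 4 dp:

177.8685 g


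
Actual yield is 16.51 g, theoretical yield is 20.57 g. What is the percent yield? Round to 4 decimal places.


% yield = 100 * actual / theoretical
% yield = 100 * 16.51 / 20.57
% yield = 80.26251823 %, rounded to 4 dp:

80.2625 %


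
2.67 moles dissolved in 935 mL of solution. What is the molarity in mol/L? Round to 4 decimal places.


Convert volume to liters: V_L = V_mL / 1000.
V_L = 935 / 1000 = 0.935 L
M = n / V_L = 2.67 / 0.935
M = 2.85561497 mol/L, rounded to 4 dp:

2.8556 mol/L


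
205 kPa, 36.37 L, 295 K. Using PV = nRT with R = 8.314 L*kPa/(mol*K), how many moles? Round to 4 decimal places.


PV = nRT, solve for n = PV / (RT).
PV = 205 * 36.37 = 7455.85
RT = 8.314 * 295 = 2452.63
n = 7455.85 / 2452.63
n = 3.0399408 mol, rounded to 4 dp:

3.0399 mol


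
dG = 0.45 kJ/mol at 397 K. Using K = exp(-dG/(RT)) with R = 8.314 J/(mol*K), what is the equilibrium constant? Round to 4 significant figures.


dG is in kJ/mol; multiply by 1000 to match R in J/(mol*K).
RT = 8.314 * 397 = 3300.658 J/mol
exponent = -dG*1000 / (RT) = -(0.45*1000) / 3300.658 = -0.13633645
K = exp(-0.13633645)
K = 0.87254901, rounded to 4 significant figures:

0.8725


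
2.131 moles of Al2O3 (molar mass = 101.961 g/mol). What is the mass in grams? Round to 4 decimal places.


mass = n * M
mass = 2.131 * 101.961
mass = 217.278891 g, rounded to 4 dp:

217.2789 g


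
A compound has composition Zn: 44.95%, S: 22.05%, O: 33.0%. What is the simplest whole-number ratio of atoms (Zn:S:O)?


Assume 100 g of compound, divide each mass% by atomic mass to get moles, then normalize by the smallest to get a raw atom ratio.
Moles per 100 g: Zn: 44.95/65.38 = 0.6875, S: 22.05/32.065 = 0.6877, O: 33.0/15.999 = 2.0626
Raw ratio (divide by min = 0.6875): Zn: 1.0, S: 1.0, O: 3.0
Multiply by 1 to clear fractions: Zn: 1.0 ~= 1, S: 1.0 ~= 1, O: 3.0 ~= 3
Reduce by GCD to get the simplest whole-number ratio:

1:1:3


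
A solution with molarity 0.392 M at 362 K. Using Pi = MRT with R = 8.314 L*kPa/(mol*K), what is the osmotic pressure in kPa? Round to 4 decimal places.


Osmotic pressure (van't Hoff): Pi = M*R*T.
RT = 8.314 * 362 = 3009.668
Pi = 0.392 * 3009.668
Pi = 1179.789856 kPa, rounded to 4 dp:

1179.7899 kPa


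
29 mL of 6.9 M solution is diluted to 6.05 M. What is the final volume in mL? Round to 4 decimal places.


Dilution: M1*V1 = M2*V2, solve for V2.
V2 = M1*V1 / M2
V2 = 6.9 * 29 / 6.05
V2 = 200.1 / 6.05
V2 = 33.07438017 mL, rounded to 4 dp:

33.0744 mL


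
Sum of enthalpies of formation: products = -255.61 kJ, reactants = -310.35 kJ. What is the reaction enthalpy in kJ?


dH_rxn = sum(dH_f products) - sum(dH_f reactants)
dH_rxn = -255.61 - (-310.35)
dH_rxn = 54.74 kJ:

54.74 kJ


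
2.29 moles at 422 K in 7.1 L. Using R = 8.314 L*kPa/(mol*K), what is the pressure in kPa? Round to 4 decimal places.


PV = nRT, solve for P = nRT / V.
nRT = 2.29 * 8.314 * 422 = 8034.4833
P = 8034.4833 / 7.1
P = 1131.6173662 kPa, rounded to 4 dp:

1131.6174 kPa


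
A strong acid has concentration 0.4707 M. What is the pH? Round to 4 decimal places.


A strong acid dissociates completely, so [H+] equals the given concentration.
pH = -log10([H+]) = -log10(0.4707)
pH = 0.3272558, rounded to 4 dp:

0.3273


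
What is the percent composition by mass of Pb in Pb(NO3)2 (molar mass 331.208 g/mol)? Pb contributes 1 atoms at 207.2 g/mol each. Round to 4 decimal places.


pct = 100 * (n_elem * M_elem) / M_total
mass_contribution = 1 * 207.2 = 207.2 g/mol
pct = 100 * 207.2 / 331.208
pct = 62.55887539 %, rounded to 4 dp:

62.5589 %


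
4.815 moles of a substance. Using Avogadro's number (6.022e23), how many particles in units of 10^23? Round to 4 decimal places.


N = n * NA, then divide by 1e23 for the requested units.
N / 1e23 = n * 6.022
N / 1e23 = 4.815 * 6.022
N / 1e23 = 28.99593, rounded to 4 dp:

28.9959


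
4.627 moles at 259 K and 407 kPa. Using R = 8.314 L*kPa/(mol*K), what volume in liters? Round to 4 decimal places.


PV = nRT, solve for V = nRT / P.
nRT = 4.627 * 8.314 * 259 = 9963.4394
V = 9963.4394 / 407
V = 24.48019509 L, rounded to 4 dp:

24.4802 L


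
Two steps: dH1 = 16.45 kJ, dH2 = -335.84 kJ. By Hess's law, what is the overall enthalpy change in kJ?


Hess's law: enthalpy is a state function, so add the step enthalpies.
dH_total = dH1 + dH2 = 16.45 + (-335.84)
dH_total = -319.39 kJ:

-319.39 kJ


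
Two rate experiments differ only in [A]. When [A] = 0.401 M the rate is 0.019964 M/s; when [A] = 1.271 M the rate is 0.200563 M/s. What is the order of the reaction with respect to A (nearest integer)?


Rate is proportional to [A]^n, so rate2/rate1 = ([A]2/[A]1)^n. Take logs to solve for n.
rate2/rate1 = 0.200563 / 0.019964 = 10.0462
[A]2/[A]1 = 1.271 / 0.401 = 3.1696
n = ln(10.0462) / ln(3.1696) = 2.0
Nearest integer order:

2


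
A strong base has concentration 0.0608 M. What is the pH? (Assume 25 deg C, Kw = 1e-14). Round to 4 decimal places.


A strong base dissociates completely, so [OH-] equals the given concentration.
pOH = -log10([OH-]) = -log10(0.0608) = 1.216096
pH = 14 - pOH = 14 - 1.216096
pH = 12.783904, rounded to 4 dp:

12.7839


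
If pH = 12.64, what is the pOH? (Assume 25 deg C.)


At 25 deg C, pH + pOH = 14.
pOH = 14 - pH = 14 - 12.64
pOH = 1.36:

1.36


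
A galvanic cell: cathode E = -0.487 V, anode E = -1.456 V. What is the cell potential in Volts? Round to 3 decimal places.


Standard cell potential: E_cell = E_cathode - E_anode.
E_cell = -0.487 - (-1.456)
E_cell = 0.969 V, rounded to 3 dp:

0.969 V


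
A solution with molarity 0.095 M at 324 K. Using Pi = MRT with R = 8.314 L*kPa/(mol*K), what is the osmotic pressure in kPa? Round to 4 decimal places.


Osmotic pressure (van't Hoff): Pi = M*R*T.
RT = 8.314 * 324 = 2693.736
Pi = 0.095 * 2693.736
Pi = 255.90492 kPa, rounded to 4 dp:

255.9049 kPa


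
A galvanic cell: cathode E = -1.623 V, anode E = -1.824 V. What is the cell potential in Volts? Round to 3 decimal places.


Standard cell potential: E_cell = E_cathode - E_anode.
E_cell = -1.623 - (-1.824)
E_cell = 0.201 V, rounded to 3 dp:

0.201 V


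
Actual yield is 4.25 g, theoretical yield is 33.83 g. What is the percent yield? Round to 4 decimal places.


% yield = 100 * actual / theoretical
% yield = 100 * 4.25 / 33.83
% yield = 12.56281407 %, rounded to 4 dp:

12.5628 %


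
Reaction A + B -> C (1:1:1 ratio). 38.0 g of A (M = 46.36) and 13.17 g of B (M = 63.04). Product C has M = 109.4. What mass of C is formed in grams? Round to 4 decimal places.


Find moles of each reactant; the smaller value is the limiting reagent in a 1:1:1 reaction, so moles_C equals moles of the limiter.
n_A = mass_A / M_A = 38.0 / 46.36 = 0.819672 mol
n_B = mass_B / M_B = 13.17 / 63.04 = 0.208915 mol
Limiting reagent: B (smaller), n_limiting = 0.208915 mol
mass_C = n_limiting * M_C = 0.208915 * 109.4
mass_C = 22.855301 g, rounded to 4 dp:

22.8553 g


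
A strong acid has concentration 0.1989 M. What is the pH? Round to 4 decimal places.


A strong acid dissociates completely, so [H+] equals the given concentration.
pH = -log10([H+]) = -log10(0.1989)
pH = 0.70136522, rounded to 4 dp:

0.7014


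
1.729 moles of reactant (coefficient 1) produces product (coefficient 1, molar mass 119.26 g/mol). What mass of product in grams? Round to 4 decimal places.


Use the coefficient ratio to convert reactant moles to product moles, then multiply by the product's molar mass.
moles_P = moles_R * (coeff_P / coeff_R) = 1.729 * (1/1) = 1.729
mass_P = moles_P * M_P = 1.729 * 119.26
mass_P = 206.20054 g, rounded to 4 dp:

206.2005 g


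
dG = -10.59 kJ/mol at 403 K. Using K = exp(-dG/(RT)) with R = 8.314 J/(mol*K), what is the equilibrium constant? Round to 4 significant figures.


dG is in kJ/mol; multiply by 1000 to match R in J/(mol*K).
RT = 8.314 * 403 = 3350.542 J/mol
exponent = -dG*1000 / (RT) = -(-10.59*1000) / 3350.542 = 3.16068266
K = exp(3.16068266)
K = 23.586692, rounded to 4 significant figures:

23.59


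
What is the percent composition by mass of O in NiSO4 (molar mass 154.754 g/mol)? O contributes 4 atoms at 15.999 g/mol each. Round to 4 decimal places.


pct = 100 * (n_elem * M_elem) / M_total
mass_contribution = 4 * 15.999 = 63.996 g/mol
pct = 100 * 63.996 / 154.754
pct = 41.35337374 %, rounded to 4 dp:

41.3534 %


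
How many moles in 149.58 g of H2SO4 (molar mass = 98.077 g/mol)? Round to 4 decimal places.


n = mass / M
n = 149.58 / 98.077
n = 1.52512822 mol, rounded to 4 dp:

1.5251 mol


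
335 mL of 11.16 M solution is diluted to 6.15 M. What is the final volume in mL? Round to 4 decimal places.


Dilution: M1*V1 = M2*V2, solve for V2.
V2 = M1*V1 / M2
V2 = 11.16 * 335 / 6.15
V2 = 3738.6 / 6.15
V2 = 607.90243902 mL, rounded to 4 dp:

607.9024 mL


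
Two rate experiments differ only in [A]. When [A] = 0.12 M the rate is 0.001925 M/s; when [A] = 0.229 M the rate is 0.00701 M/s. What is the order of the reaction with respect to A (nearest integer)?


Rate is proportional to [A]^n, so rate2/rate1 = ([A]2/[A]1)^n. Take logs to solve for n.
rate2/rate1 = 0.00701 / 0.001925 = 3.6416
[A]2/[A]1 = 0.229 / 0.12 = 1.9083
n = ln(3.6416) / ln(1.9083) = 2.0
Nearest integer order:

2


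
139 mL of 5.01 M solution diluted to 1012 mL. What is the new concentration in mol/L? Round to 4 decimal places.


Dilution: M1*V1 = M2*V2, solve for M2.
M2 = M1*V1 / V2
M2 = 5.01 * 139 / 1012
M2 = 696.39 / 1012
M2 = 0.68813241 mol/L, rounded to 4 dp:

0.6881 mol/L


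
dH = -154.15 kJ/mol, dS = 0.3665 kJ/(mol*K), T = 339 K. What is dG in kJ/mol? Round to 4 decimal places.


Gibbs: dG = dH - T*dS (consistent units, dS already in kJ/(mol*K)).
T*dS = 339 * 0.3665 = 124.2435
dG = -154.15 - (124.2435)
dG = -278.3935 kJ/mol, rounded to 4 dp:

-278.3935 kJ/mol


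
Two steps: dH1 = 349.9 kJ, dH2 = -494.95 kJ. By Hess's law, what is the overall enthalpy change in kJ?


Hess's law: enthalpy is a state function, so add the step enthalpies.
dH_total = dH1 + dH2 = 349.9 + (-494.95)
dH_total = -145.05 kJ:

-145.05 kJ


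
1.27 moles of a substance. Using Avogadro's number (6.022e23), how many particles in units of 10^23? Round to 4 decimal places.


N = n * NA, then divide by 1e23 for the requested units.
N / 1e23 = n * 6.022
N / 1e23 = 1.27 * 6.022
N / 1e23 = 7.64794, rounded to 4 dp:

7.6479


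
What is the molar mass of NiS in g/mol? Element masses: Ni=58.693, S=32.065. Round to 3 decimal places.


M = sum(count * atomic_mass) over atoms.
M = 1*58.693 + 1*32.065
M = 58.693 + 32.065
M = 90.758 g/mol, rounded to 3 dp:

90.758 g/mol


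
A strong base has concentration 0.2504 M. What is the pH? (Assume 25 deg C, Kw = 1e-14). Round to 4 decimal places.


A strong base dissociates completely, so [OH-] equals the given concentration.
pOH = -log10([OH-]) = -log10(0.2504) = 0.601366
pH = 14 - pOH = 14 - 0.601366
pH = 13.398634, rounded to 4 dp:

13.3986


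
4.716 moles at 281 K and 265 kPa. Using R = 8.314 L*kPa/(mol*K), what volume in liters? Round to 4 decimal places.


PV = nRT, solve for V = nRT / P.
nRT = 4.716 * 8.314 * 281 = 11017.6795
V = 11017.6795 / 265
V = 41.57614906 L, rounded to 4 dp:

41.5761 L


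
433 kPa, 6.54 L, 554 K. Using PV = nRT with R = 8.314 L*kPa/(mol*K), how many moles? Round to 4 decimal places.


PV = nRT, solve for n = PV / (RT).
PV = 433 * 6.54 = 2831.82
RT = 8.314 * 554 = 4605.956
n = 2831.82 / 4605.956
n = 0.61481699 mol, rounded to 4 dp:

0.6148 mol


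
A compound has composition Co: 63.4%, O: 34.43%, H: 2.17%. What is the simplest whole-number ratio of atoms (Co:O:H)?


Assume 100 g of compound, divide each mass% by atomic mass to get moles, then normalize by the smallest to get a raw atom ratio.
Moles per 100 g: Co: 63.4/58.933 = 1.0758, O: 34.43/15.999 = 2.152, H: 2.17/1.008 = 2.1528
Raw ratio (divide by min = 1.0758): Co: 1.0, O: 2.0, H: 2.001
Multiply by 1 to clear fractions: Co: 1.0 ~= 1, O: 2.0 ~= 2, H: 2.001 ~= 2
Reduce by GCD to get the simplest whole-number ratio:

1:2:2


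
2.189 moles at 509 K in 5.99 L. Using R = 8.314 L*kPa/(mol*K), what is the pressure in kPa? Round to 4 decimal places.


PV = nRT, solve for P = nRT / V.
nRT = 2.189 * 8.314 * 509 = 9263.4671
P = 9263.4671 / 5.99
P = 1546.48866444 kPa, rounded to 4 dp:

1546.4887 kPa


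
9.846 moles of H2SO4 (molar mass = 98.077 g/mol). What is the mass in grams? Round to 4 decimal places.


mass = n * M
mass = 9.846 * 98.077
mass = 965.666142 g, rounded to 4 dp:

965.6661 g


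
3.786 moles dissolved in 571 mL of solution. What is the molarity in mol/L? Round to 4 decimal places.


Convert volume to liters: V_L = V_mL / 1000.
V_L = 571 / 1000 = 0.571 L
M = n / V_L = 3.786 / 0.571
M = 6.63047285 mol/L, rounded to 4 dp:

6.6305 mol/L


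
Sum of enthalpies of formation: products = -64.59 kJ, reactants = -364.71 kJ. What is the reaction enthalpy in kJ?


dH_rxn = sum(dH_f products) - sum(dH_f reactants)
dH_rxn = -64.59 - (-364.71)
dH_rxn = 300.12 kJ:

300.12 kJ


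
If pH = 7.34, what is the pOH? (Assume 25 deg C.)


At 25 deg C, pH + pOH = 14.
pOH = 14 - pH = 14 - 7.34
pOH = 6.66:

6.66


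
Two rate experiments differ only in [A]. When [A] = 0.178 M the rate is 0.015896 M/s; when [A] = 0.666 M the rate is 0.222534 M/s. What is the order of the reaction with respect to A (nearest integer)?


Rate is proportional to [A]^n, so rate2/rate1 = ([A]2/[A]1)^n. Take logs to solve for n.
rate2/rate1 = 0.222534 / 0.015896 = 13.9994
[A]2/[A]1 = 0.666 / 0.178 = 3.7416
n = ln(13.9994) / ln(3.7416) = 2.0
Nearest integer order:

2


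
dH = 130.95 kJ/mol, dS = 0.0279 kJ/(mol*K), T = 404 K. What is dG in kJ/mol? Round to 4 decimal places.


Gibbs: dG = dH - T*dS (consistent units, dS already in kJ/(mol*K)).
T*dS = 404 * 0.0279 = 11.2716
dG = 130.95 - (11.2716)
dG = 119.6784 kJ/mol, rounded to 4 dp:

119.6784 kJ/mol


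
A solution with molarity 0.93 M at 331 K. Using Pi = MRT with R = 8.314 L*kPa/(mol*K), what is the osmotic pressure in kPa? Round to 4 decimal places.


Osmotic pressure (van't Hoff): Pi = M*R*T.
RT = 8.314 * 331 = 2751.934
Pi = 0.93 * 2751.934
Pi = 2559.29862 kPa, rounded to 4 dp:

2559.2986 kPa


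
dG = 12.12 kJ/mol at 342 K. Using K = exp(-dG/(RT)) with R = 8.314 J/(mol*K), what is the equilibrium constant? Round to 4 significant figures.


dG is in kJ/mol; multiply by 1000 to match R in J/(mol*K).
RT = 8.314 * 342 = 2843.388 J/mol
exponent = -dG*1000 / (RT) = -(12.12*1000) / 2843.388 = -4.26252063
K = exp(-4.26252063)
K = 0.01408675, rounded to 4 significant figures:

0.01409


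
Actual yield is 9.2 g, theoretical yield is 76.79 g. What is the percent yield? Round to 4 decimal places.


% yield = 100 * actual / theoretical
% yield = 100 * 9.2 / 76.79
% yield = 11.98072666 %, rounded to 4 dp:

11.9807 %


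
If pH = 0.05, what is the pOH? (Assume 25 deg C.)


At 25 deg C, pH + pOH = 14.
pOH = 14 - pH = 14 - 0.05
pOH = 13.95:

13.95


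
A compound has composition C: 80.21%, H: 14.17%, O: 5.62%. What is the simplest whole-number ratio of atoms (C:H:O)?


Assume 100 g of compound, divide each mass% by atomic mass to get moles, then normalize by the smallest to get a raw atom ratio.
Moles per 100 g: C: 80.21/12.011 = 6.678, H: 14.17/1.008 = 14.0575, O: 5.62/15.999 = 0.3513
Raw ratio (divide by min = 0.3513): C: 19.011, H: 40.019, O: 1.0
Multiply by 1 to clear fractions: C: 19.011 ~= 19, H: 40.019 ~= 40, O: 1.0 ~= 1
Reduce by GCD to get the simplest whole-number ratio:

19:40:1


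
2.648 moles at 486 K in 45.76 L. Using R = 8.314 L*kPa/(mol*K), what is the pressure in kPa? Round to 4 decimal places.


PV = nRT, solve for P = nRT / V.
nRT = 2.648 * 8.314 * 486 = 10699.5194
P = 10699.5194 / 45.76
P = 233.81816871 kPa, rounded to 4 dp:

233.8182 kPa


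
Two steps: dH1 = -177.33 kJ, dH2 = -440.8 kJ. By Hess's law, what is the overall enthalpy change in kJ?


Hess's law: enthalpy is a state function, so add the step enthalpies.
dH_total = dH1 + dH2 = -177.33 + (-440.8)
dH_total = -618.13 kJ:

-618.13 kJ


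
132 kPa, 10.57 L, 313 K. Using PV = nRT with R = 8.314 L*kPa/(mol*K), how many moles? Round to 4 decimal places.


PV = nRT, solve for n = PV / (RT).
PV = 132 * 10.57 = 1395.24
RT = 8.314 * 313 = 2602.282
n = 1395.24 / 2602.282
n = 0.53616019 mol, rounded to 4 dp:

0.5362 mol


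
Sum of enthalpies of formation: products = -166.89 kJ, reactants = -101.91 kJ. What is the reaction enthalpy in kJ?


dH_rxn = sum(dH_f products) - sum(dH_f reactants)
dH_rxn = -166.89 - (-101.91)
dH_rxn = -64.98 kJ:

-64.98 kJ


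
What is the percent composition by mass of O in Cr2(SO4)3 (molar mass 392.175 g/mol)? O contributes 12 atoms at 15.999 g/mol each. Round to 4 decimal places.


pct = 100 * (n_elem * M_elem) / M_total
mass_contribution = 12 * 15.999 = 191.988 g/mol
pct = 100 * 191.988 / 392.175
pct = 48.95467585 %, rounded to 4 dp:

48.9547 %


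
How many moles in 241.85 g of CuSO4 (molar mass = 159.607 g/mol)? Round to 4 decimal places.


n = mass / M
n = 241.85 / 159.607
n = 1.51528442 mol, rounded to 4 dp:

1.5153 mol


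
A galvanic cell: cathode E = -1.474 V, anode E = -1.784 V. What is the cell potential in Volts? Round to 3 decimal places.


Standard cell potential: E_cell = E_cathode - E_anode.
E_cell = -1.474 - (-1.784)
E_cell = 0.31 V, rounded to 3 dp:

0.310 V


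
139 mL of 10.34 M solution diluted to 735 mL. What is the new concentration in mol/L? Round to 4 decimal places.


Dilution: M1*V1 = M2*V2, solve for M2.
M2 = M1*V1 / V2
M2 = 10.34 * 139 / 735
M2 = 1437.26 / 735
M2 = 1.95545578 mol/L, rounded to 4 dp:

1.9555 mol/L


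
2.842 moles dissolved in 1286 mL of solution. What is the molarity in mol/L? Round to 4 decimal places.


Convert volume to liters: V_L = V_mL / 1000.
V_L = 1286 / 1000 = 1.286 L
M = n / V_L = 2.842 / 1.286
M = 2.20995334 mol/L, rounded to 4 dp:

2.2100 mol/L


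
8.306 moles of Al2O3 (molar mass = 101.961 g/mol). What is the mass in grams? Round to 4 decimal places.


mass = n * M
mass = 8.306 * 101.961
mass = 846.888066 g, rounded to 4 dp:

846.8881 g


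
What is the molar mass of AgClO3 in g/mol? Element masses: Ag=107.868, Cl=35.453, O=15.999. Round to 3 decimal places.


M = sum(count * atomic_mass) over atoms.
M = 1*107.868 + 1*35.453 + 3*15.999
M = 107.868 + 35.453 + 47.997
M = 191.318 g/mol, rounded to 3 dp:

191.318 g/mol


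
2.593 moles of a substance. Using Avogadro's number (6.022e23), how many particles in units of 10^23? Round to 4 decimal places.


N = n * NA, then divide by 1e23 for the requested units.
N / 1e23 = n * 6.022
N / 1e23 = 2.593 * 6.022
N / 1e23 = 15.615046, rounded to 4 dp:

15.6150


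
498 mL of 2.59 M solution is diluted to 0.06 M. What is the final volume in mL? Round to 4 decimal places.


Dilution: M1*V1 = M2*V2, solve for V2.
V2 = M1*V1 / M2
V2 = 2.59 * 498 / 0.06
V2 = 1289.82 / 0.06
V2 = 21497.0 mL, rounded to 4 dp:

21497.0000 mL


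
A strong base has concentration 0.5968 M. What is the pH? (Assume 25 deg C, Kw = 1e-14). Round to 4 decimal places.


A strong base dissociates completely, so [OH-] equals the given concentration.
pOH = -log10([OH-]) = -log10(0.5968) = 0.224171
pH = 14 - pOH = 14 - 0.224171
pH = 13.775829, rounded to 4 dp:

13.7758


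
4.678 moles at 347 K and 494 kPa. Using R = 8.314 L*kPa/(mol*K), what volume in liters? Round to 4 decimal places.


PV = nRT, solve for V = nRT / P.
nRT = 4.678 * 8.314 * 347 = 13495.8335
V = 13495.8335 / 494
V = 27.31950101 L, rounded to 4 dp:

27.3195 L


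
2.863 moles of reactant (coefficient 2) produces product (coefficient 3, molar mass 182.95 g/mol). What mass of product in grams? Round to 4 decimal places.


Use the coefficient ratio to convert reactant moles to product moles, then multiply by the product's molar mass.
moles_P = moles_R * (coeff_P / coeff_R) = 2.863 * (3/2) = 4.2945
mass_P = moles_P * M_P = 4.2945 * 182.95
mass_P = 785.678775 g, rounded to 4 dp:

785.6788 g


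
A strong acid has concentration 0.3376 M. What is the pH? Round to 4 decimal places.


A strong acid dissociates completely, so [H+] equals the given concentration.
pH = -log10([H+]) = -log10(0.3376)
pH = 0.47159756, rounded to 4 dp:

0.4716


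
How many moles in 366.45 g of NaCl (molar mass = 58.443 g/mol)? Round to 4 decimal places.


n = mass / M
n = 366.45 / 58.443
n = 6.270212 mol, rounded to 4 dp:

6.2702 mol


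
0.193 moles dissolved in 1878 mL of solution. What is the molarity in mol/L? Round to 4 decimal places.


Convert volume to liters: V_L = V_mL / 1000.
V_L = 1878 / 1000 = 1.878 L
M = n / V_L = 0.193 / 1.878
M = 0.1027689 mol/L, rounded to 4 dp:

0.1028 mol/L


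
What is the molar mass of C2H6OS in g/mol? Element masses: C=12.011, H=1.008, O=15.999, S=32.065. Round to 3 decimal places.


M = sum(count * atomic_mass) over atoms.
M = 2*12.011 + 6*1.008 + 1*15.999 + 1*32.065
M = 24.022 + 6.048 + 15.999 + 32.065
M = 78.134 g/mol, rounded to 3 dp:

78.134 g/mol


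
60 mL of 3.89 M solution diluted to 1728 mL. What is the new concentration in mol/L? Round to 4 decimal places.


Dilution: M1*V1 = M2*V2, solve for M2.
M2 = M1*V1 / V2
M2 = 3.89 * 60 / 1728
M2 = 233.4 / 1728
M2 = 0.13506944 mol/L, rounded to 4 dp:

0.1351 mol/L


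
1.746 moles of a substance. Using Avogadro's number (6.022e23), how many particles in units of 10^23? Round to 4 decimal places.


N = n * NA, then divide by 1e23 for the requested units.
N / 1e23 = n * 6.022
N / 1e23 = 1.746 * 6.022
N / 1e23 = 10.514412, rounded to 4 dp:

10.5144


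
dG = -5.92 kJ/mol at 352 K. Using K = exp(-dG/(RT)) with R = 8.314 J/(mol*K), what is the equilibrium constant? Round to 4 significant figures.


dG is in kJ/mol; multiply by 1000 to match R in J/(mol*K).
RT = 8.314 * 352 = 2926.528 J/mol
exponent = -dG*1000 / (RT) = -(-5.92*1000) / 2926.528 = 2.02287489
K = exp(2.02287489)
K = 7.560028, rounded to 4 significant figures:

7.560


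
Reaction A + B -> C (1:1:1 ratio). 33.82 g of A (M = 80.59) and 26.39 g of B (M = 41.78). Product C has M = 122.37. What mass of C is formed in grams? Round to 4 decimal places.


Find moles of each reactant; the smaller value is the limiting reagent in a 1:1:1 reaction, so moles_C equals moles of the limiter.
n_A = mass_A / M_A = 33.82 / 80.59 = 0.419655 mol
n_B = mass_B / M_B = 26.39 / 41.78 = 0.631642 mol
Limiting reagent: A (smaller), n_limiting = 0.419655 mol
mass_C = n_limiting * M_C = 0.419655 * 122.37
mass_C = 51.35318235 g, rounded to 4 dp:

51.3532 g
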